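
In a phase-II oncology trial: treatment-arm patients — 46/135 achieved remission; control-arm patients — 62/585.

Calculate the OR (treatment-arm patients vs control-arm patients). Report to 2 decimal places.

odds, treatment-arm patients = 46/89 = 0.5169
odds, control-arm patients = 62/523 = 0.1185
OR = 0.5169 / 0.1185 = 4.36

OR: 4.36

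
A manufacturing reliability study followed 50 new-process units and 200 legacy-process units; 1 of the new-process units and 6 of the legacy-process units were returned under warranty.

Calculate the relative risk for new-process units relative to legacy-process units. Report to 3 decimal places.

0.667

risk, new-process units = 1/50 = 0.02000
risk, legacy-process units = 6/200 = 0.03000
RR = 0.02000 / 0.03000 = 0.667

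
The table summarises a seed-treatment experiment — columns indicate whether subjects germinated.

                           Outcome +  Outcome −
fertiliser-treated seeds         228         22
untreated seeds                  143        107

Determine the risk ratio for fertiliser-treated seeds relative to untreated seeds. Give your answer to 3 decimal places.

1.594

risk, fertiliser-treated seeds = 228/250 = 0.9120
risk, untreated seeds = 143/250 = 0.5720
RR = 0.9120 / 0.5720 = 1.594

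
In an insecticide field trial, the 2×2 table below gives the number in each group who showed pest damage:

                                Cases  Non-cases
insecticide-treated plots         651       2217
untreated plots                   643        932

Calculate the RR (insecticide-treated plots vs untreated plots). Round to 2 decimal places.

0.56

risk, insecticide-treated plots = 651/2868 = 0.2270
risk, untreated plots = 643/1575 = 0.4083
RR = 0.2270 / 0.4083 = 0.56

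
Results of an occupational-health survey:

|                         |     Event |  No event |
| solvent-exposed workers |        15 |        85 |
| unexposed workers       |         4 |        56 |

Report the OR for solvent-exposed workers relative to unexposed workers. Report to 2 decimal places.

2.47

odds, solvent-exposed workers = 15/85 = 0.1765
odds, unexposed workers = 4/56 = 0.0714
OR = 0.1765 / 0.0714 = 2.47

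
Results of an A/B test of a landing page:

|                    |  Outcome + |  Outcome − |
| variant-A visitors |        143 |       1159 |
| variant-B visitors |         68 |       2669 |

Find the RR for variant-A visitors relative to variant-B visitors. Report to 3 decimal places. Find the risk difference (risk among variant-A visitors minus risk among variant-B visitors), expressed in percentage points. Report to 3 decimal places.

risk, variant-A visitors = 143/1302 = 0.10983
risk, variant-B visitors = 68/2737 = 0.02484
RR = 0.10983 / 0.02484 = 4.421
risk difference = 0.10983 − 0.02484 = 0.08499 → 8.499 percentage points

RR = 4.421; RD = 8.499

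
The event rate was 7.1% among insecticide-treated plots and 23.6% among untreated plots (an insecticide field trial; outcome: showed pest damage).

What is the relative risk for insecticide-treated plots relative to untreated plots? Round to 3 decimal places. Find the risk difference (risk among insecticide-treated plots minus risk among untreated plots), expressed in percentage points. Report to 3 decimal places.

RR = 0.0710 / 0.2360 = 0.301
risk difference = 0.0710 − 0.2360 = -0.1650 → -16.500 percentage points

RR = 0.301; RD = -16.500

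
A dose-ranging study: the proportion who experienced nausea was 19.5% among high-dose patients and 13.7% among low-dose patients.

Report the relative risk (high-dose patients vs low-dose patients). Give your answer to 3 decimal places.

RR = 0.1950 / 0.1370 = 1.423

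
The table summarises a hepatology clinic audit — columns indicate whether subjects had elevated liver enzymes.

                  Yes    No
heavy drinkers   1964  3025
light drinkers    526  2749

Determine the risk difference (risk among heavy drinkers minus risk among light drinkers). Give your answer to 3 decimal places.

risk, heavy drinkers = 1964/4989 = 0.3937
risk, light drinkers = 526/3275 = 0.1606
risk difference = 0.3937 − 0.1606 = 0.233

0.233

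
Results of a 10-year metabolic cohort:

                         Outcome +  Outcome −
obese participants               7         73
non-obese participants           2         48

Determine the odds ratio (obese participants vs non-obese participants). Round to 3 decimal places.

OR = (7 × 48) / (73 × 2) = 336/146 ≈ 2.301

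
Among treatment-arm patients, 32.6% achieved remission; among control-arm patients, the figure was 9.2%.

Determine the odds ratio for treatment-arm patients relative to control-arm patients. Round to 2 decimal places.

odds, treatment-arm patients = 0.3260/0.6740 = 0.4837
odds, control-arm patients = 0.0920/0.9080 = 0.1013
OR = 0.4837 / 0.1013 = 4.77

4.77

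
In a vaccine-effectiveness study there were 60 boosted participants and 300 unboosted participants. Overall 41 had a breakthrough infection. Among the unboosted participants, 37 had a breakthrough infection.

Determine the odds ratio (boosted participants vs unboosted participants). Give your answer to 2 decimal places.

0.51

boosted participants with the outcome: 41 − 37 = 4
boosted participants without the outcome: 60 − 4 = 56
unboosted participants without the outcome: 300 − 37 = 263
odds, boosted participants = 4/56 = 0.0714
odds, unboosted participants = 37/263 = 0.1407
OR = 0.0714 / 0.1407 = 0.51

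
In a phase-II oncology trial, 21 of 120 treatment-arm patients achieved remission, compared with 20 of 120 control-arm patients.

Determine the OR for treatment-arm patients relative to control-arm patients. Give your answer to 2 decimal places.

OR = (21 × 100) / (99 × 20) = 2100/1980 ≈ 1.06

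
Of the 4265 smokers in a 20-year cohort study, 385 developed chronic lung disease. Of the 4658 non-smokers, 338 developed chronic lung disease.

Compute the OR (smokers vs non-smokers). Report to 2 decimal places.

1.27

odds, smokers = 385/3880 = 0.0992
odds, non-smokers = 338/4320 = 0.0782
OR = 0.0992 / 0.0782 = 1.27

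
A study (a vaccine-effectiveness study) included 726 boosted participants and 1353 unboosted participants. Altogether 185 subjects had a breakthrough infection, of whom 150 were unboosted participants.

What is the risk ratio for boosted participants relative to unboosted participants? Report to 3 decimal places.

boosted participants with the outcome: 185 − 150 = 35
boosted participants without the outcome: 726 − 35 = 691
unboosted participants without the outcome: 1353 − 150 = 1203
risk, boosted participants = 35/726 = 0.04821
risk, unboosted participants = 150/1353 = 0.11086
RR = 0.04821 / 0.11086 = 0.435

RR: 0.435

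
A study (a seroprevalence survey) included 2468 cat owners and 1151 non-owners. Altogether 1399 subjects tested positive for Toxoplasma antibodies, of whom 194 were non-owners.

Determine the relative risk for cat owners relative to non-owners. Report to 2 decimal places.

cat owners with the outcome: 1399 − 194 = 1205
cat owners without the outcome: 2468 − 1205 = 1263
non-owners without the outcome: 1151 − 194 = 957
risk, cat owners = 1205/2468 = 0.4882
risk, non-owners = 194/1151 = 0.1685
RR = 0.4882 / 0.1685 = 2.90

2.90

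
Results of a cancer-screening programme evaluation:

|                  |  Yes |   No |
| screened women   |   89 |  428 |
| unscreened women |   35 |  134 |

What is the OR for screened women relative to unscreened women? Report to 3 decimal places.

odds, screened women = 89/428 = 0.2079
odds, unscreened women = 35/134 = 0.2612
OR = 0.2079 / 0.2612 = 0.796

0.796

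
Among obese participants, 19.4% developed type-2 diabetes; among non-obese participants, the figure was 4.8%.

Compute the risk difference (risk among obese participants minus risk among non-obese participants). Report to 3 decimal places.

risk difference = 0.19400 − 0.04800 = 0.146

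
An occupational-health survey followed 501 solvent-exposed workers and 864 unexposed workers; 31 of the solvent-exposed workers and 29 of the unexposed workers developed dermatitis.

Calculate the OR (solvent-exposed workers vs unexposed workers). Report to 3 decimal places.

odds, solvent-exposed workers = 31/470 = 0.06596
odds, unexposed workers = 29/835 = 0.03473
OR = 0.06596 / 0.03473 = 1.899

1.899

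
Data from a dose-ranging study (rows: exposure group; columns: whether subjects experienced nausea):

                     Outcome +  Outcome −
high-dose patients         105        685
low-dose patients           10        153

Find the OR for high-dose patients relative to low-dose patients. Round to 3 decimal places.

OR = (105 × 153) / (685 × 10) = 16065/6850 ≈ 2.345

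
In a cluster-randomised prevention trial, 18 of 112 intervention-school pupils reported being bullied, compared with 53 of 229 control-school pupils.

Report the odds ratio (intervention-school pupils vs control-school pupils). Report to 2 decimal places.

OR = (18 × 176) / (94 × 53) = 3168/4982 ≈ 0.64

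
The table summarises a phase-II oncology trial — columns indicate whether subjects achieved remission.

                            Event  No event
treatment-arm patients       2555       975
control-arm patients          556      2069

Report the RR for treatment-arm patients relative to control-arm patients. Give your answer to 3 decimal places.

risk, treatment-arm patients = 2555/3530 = 0.7238
risk, control-arm patients = 556/2625 = 0.2118
RR = 0.7238 / 0.2118 = 3.417

3.417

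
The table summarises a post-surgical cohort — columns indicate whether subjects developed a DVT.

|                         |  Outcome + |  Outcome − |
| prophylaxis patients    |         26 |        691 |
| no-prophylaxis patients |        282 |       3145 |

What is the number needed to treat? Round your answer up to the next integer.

risk, prophylaxis patients = 26/717 = 0.036262
risk, no-prophylaxis patients = 282/3427 = 0.082288
absolute risk difference = 0.046026
1 / 0.046026 = 21.727 → round up → 22

NNT: 22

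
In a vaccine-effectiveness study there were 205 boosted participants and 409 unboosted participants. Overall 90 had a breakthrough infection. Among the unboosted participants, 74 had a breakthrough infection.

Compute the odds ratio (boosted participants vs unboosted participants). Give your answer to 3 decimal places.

boosted participants with the outcome: 90 − 74 = 16
boosted participants without the outcome: 205 − 16 = 189
unboosted participants without the outcome: 409 − 74 = 335
OR = (16 × 335) / (189 × 74) = 5360/13986 ≈ 0.383

0.383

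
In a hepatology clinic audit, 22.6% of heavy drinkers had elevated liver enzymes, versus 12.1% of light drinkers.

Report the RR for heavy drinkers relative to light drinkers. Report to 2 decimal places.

RR = 0.2260 / 0.1210 = 1.87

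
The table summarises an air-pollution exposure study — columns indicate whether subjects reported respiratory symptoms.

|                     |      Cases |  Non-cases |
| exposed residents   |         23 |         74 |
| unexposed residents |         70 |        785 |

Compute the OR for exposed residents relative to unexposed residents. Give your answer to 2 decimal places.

OR = (23 × 785) / (74 × 70) = 18055/5180 ≈ 3.49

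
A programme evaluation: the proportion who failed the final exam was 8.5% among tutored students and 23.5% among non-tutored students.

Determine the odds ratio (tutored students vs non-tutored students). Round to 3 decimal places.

0.302

odds, tutored students = 0.0850/0.9150 = 0.0929
odds, non-tutored students = 0.2350/0.7650 = 0.3072
OR = 0.0929 / 0.3072 = 0.302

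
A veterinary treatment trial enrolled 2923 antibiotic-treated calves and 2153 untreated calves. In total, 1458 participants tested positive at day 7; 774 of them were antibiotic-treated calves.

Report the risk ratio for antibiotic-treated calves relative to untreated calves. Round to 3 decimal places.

antibiotic-treated calves without the outcome: 2923 − 774 = 2149
untreated calves with the outcome: 1458 − 774 = 684
untreated calves without the outcome: 2153 − 684 = 1469
risk, antibiotic-treated calves = 774/2923 = 0.2648
risk, untreated calves = 684/2153 = 0.3177
RR = 0.2648 / 0.3177 = 0.833

0.833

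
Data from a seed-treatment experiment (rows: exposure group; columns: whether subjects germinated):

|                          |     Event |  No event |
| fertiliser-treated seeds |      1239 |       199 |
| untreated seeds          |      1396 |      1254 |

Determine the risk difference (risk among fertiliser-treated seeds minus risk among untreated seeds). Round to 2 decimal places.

RD: 0.33

risk, fertiliser-treated seeds = 1239/1438 = 0.8616
risk, untreated seeds = 1396/2650 = 0.5268
risk difference = 0.8616 − 0.5268 = 0.33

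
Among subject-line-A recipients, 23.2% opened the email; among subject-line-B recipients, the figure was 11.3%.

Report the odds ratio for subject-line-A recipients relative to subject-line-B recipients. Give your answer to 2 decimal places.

odds, subject-line-A recipients = 0.2320/0.7680 = 0.3021
odds, subject-line-B recipients = 0.1130/0.8870 = 0.1274
OR = 0.3021 / 0.1274 = 2.37

2.37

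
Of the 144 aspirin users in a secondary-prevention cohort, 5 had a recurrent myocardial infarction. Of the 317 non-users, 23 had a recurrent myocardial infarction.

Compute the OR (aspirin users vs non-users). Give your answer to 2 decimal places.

OR = 0.46

odds, aspirin users = 5/139 = 0.03597
odds, non-users = 23/294 = 0.07823
OR = 0.03597 / 0.07823 = 0.46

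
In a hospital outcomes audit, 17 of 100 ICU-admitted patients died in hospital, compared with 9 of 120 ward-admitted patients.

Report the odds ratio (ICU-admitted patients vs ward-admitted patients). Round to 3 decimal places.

OR = (17 × 111) / (83 × 9) = 1887/747 ≈ 2.526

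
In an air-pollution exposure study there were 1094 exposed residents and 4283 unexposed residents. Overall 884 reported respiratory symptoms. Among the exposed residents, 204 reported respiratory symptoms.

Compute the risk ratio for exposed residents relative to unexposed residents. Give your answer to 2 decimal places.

exposed residents without the outcome: 1094 − 204 = 890
unexposed residents with the outcome: 884 − 204 = 680
unexposed residents without the outcome: 4283 − 680 = 3603
risk, exposed residents = 204/1094 = 0.1865
risk, unexposed residents = 680/4283 = 0.1588
RR = 0.1865 / 0.1588 = 1.17

RR: 1.17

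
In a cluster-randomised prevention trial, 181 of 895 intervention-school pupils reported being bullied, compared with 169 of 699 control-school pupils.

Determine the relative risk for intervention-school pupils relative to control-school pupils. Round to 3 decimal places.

0.836

risk, intervention-school pupils = 181/895 = 0.2022
risk, control-school pupils = 169/699 = 0.2418
RR = 0.2022 / 0.2418 = 0.836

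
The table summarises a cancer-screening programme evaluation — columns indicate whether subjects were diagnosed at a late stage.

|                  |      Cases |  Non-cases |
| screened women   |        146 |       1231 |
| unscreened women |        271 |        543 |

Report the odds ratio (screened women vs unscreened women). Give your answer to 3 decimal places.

OR = (146 × 543) / (1231 × 271) = 79278/333601 ≈ 0.238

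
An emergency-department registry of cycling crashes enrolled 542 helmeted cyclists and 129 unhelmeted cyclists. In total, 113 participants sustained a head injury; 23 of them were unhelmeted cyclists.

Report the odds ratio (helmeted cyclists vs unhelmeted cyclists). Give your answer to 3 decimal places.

0.918

helmeted cyclists with the outcome: 113 − 23 = 90
helmeted cyclists without the outcome: 542 − 90 = 452
unhelmeted cyclists without the outcome: 129 − 23 = 106
OR = (90 × 106) / (452 × 23) = 9540/10396 ≈ 0.918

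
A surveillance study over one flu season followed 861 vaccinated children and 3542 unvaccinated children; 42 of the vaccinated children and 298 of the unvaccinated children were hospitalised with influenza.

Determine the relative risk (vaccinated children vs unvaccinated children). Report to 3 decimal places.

risk, vaccinated children = 42/861 = 0.04878
risk, unvaccinated children = 298/3542 = 0.08413
RR = 0.04878 / 0.08413 = 0.580

RR = 0.580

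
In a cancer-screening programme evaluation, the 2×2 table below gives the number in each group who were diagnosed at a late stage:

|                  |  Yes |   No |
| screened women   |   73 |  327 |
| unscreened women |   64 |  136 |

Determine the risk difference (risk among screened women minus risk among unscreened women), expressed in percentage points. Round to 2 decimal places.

RD: -13.75

risk, screened women = 73/400 = 0.1825
risk, unscreened women = 64/200 = 0.3200
risk difference = 0.1825 − 0.3200 = -0.1375 → -13.75 percentage points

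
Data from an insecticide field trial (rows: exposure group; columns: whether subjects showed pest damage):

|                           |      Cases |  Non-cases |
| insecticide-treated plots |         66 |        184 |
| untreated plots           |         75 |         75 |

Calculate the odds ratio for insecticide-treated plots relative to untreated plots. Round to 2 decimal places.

odds, insecticide-treated plots = 66/184 = 0.3587
odds, untreated plots = 75/75 = 1.0000
OR = 0.3587 / 1.0000 = 0.36

OR = 0.36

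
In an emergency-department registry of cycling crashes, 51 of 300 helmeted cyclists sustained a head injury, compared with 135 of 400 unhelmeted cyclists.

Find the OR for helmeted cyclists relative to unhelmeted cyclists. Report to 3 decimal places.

OR = (51 × 265) / (249 × 135) = 13515/33615 ≈ 0.402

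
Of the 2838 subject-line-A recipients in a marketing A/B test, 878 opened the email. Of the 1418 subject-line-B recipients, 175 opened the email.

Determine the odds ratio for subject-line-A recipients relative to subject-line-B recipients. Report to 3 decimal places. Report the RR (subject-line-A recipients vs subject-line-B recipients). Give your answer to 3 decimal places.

odds, subject-line-A recipients = 878/1960 = 0.4480
odds, subject-line-B recipients = 175/1243 = 0.1408
OR = 0.4480 / 0.1408 = 3.182
risk, subject-line-A recipients = 878/2838 = 0.3094
risk, subject-line-B recipients = 175/1418 = 0.1234
RR = 0.3094 / 0.1234 = 2.507

OR = 3.182; RR = 2.507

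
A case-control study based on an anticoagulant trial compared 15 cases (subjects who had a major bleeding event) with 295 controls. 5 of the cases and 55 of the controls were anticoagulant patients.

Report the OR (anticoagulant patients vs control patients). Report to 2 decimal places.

OR = (5 × 240) / (55 × 10) = 1200/550 ≈ 2.18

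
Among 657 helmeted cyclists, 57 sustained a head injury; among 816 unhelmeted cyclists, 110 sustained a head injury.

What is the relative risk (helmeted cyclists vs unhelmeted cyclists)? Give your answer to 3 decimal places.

risk, helmeted cyclists = 57/657 = 0.0868
risk, unhelmeted cyclists = 110/816 = 0.1348
RR = 0.0868 / 0.1348 = 0.644

RR: 0.644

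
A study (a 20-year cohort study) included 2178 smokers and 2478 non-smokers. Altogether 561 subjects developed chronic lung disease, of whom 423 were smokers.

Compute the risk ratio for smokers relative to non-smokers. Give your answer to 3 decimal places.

smokers without the outcome: 2178 − 423 = 1755
non-smokers with the outcome: 561 − 423 = 138
non-smokers without the outcome: 2478 − 138 = 2340
risk, smokers = 423/2178 = 0.1942
risk, non-smokers = 138/2478 = 0.0557
RR = 0.1942 / 0.0557 = 3.487

RR ≈ 3.487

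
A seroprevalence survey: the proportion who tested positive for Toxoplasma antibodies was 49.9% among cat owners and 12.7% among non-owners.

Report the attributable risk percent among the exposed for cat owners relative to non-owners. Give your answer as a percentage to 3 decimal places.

AR% = (0.4990 − 0.1270) / 0.4990 = 0.7455 → 74.549%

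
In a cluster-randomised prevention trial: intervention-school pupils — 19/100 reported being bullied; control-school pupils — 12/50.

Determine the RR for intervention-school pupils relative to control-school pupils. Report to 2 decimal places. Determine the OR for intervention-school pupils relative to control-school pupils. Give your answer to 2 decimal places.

risk, intervention-school pupils = 19/100 = 0.1900
risk, control-school pupils = 12/50 = 0.2400
RR = 0.1900 / 0.2400 = 0.79
odds, intervention-school pupils = 19/81 = 0.2346
odds, control-school pupils = 12/38 = 0.3158
OR = 0.2346 / 0.3158 = 0.74

RR = 0.79; OR = 0.74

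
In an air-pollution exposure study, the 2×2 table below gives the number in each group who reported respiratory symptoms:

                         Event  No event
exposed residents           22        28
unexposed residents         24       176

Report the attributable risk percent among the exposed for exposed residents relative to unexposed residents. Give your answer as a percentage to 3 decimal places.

risk, exposed residents = 22/50 = 0.4400
risk, unexposed residents = 24/200 = 0.1200
AR% = (0.4400 − 0.1200) / 0.4400 = 0.7273 → 72.727%

72.727%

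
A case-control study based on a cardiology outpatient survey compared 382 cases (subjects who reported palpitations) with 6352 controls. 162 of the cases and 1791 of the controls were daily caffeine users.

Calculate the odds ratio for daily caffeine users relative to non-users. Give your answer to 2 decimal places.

OR = (162 × 4561) / (1791 × 220) = 738882/394020 ≈ 1.88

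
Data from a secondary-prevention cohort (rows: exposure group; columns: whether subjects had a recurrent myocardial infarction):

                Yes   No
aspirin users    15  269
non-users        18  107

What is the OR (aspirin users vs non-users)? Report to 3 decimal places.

OR = (15 × 107) / (269 × 18) = 1605/4842 ≈ 0.331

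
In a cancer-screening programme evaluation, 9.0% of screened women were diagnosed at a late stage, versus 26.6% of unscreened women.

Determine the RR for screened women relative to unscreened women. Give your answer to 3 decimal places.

RR = 0.0900 / 0.2660 = 0.338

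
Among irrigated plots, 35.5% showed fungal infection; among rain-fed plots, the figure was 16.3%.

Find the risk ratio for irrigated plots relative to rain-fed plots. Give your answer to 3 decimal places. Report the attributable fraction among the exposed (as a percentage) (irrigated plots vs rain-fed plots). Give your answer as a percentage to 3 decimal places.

RR = 2.178; AR% = 54.085%

RR = 0.3550 / 0.1630 = 2.178
AR% = (0.3550 − 0.1630) / 0.3550 = 0.5408 → 54.085%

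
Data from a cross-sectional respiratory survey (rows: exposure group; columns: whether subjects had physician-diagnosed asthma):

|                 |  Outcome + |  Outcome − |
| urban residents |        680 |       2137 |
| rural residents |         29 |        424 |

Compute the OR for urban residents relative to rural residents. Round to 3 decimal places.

OR = (680 × 424) / (2137 × 29) = 288320/61973 ≈ 4.652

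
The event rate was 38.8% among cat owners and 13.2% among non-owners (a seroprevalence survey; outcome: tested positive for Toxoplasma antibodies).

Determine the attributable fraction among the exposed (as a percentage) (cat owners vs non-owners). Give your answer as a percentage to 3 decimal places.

AR% = (0.3880 − 0.1320) / 0.3880 = 0.6598 → 65.979%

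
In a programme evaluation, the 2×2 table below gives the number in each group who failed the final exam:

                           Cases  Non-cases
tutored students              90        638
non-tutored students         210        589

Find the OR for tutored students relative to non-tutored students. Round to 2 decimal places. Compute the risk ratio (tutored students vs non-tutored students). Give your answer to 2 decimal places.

OR = (90 × 589) / (638 × 210) = 53010/133980 ≈ 0.40
risk, tutored students = 90/728 = 0.1236
risk, non-tutored students = 210/799 = 0.2628
RR = 0.1236 / 0.2628 = 0.47

OR = 0.40; RR = 0.47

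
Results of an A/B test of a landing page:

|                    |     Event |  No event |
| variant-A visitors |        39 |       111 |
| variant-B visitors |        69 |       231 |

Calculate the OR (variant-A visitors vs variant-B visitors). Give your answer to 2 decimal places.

odds, variant-A visitors = 39/111 = 0.3514
odds, variant-B visitors = 69/231 = 0.2987
OR = 0.3514 / 0.2987 = 1.18

1.18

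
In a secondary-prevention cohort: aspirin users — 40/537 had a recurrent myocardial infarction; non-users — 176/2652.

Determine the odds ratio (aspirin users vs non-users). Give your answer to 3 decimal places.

OR = (40 × 2476) / (497 × 176) = 99040/87472 ≈ 1.132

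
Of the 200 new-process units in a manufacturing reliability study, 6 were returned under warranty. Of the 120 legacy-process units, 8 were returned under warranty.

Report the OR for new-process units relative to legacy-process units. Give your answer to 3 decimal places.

OR = (6 × 112) / (194 × 8) = 672/1552 ≈ 0.433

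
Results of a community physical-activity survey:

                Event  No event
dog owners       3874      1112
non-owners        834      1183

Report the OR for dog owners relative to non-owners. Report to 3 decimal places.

OR = (3874 × 1183) / (1112 × 834) = 4582942/927408 ≈ 4.942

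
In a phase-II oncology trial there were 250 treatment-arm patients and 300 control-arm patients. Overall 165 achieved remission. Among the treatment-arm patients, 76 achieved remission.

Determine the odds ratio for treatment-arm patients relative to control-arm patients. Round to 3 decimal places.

treatment-arm patients without the outcome: 250 − 76 = 174
control-arm patients with the outcome: 165 − 76 = 89
control-arm patients without the outcome: 300 − 89 = 211
OR = (76 × 211) / (174 × 89) = 16036/15486 ≈ 1.036

1.036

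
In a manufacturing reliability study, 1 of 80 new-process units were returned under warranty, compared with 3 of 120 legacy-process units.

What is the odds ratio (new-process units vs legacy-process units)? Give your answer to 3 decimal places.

odds, new-process units = 1/79 = 0.01266
odds, legacy-process units = 3/117 = 0.02564
OR = 0.01266 / 0.02564 = 0.494

OR: 0.494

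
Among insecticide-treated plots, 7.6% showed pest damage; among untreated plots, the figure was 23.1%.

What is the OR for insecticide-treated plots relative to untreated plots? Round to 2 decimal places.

odds, insecticide-treated plots = 0.0760/0.9240 = 0.0823
odds, untreated plots = 0.2310/0.7690 = 0.3004
OR = 0.0823 / 0.3004 = 0.27

0.27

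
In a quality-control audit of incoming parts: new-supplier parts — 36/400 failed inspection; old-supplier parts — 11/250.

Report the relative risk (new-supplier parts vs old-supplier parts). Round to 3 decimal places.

risk, new-supplier parts = 36/400 = 0.09000
risk, old-supplier parts = 11/250 = 0.04400
RR = 0.09000 / 0.04400 = 2.045

2.045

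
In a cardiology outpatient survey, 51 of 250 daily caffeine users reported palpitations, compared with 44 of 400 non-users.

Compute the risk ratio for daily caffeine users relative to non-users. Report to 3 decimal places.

1.855

risk, daily caffeine users = 51/250 = 0.2040
risk, non-users = 44/400 = 0.1100
RR = 0.2040 / 0.1100 = 1.855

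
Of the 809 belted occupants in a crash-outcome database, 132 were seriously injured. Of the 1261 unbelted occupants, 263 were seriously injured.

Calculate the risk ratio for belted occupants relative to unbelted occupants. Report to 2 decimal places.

0.78

risk, belted occupants = 132/809 = 0.1632
risk, unbelted occupants = 263/1261 = 0.2086
RR = 0.1632 / 0.2086 = 0.78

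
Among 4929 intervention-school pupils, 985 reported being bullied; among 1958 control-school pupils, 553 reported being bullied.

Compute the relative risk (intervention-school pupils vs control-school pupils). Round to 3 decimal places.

risk, intervention-school pupils = 985/4929 = 0.1998
risk, control-school pupils = 553/1958 = 0.2824
RR = 0.1998 / 0.2824 = 0.708

RR = 0.708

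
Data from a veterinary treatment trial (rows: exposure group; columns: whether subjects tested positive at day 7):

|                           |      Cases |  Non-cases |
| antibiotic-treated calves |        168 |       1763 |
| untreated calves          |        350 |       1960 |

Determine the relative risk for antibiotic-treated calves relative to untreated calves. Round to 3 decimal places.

RR ≈ 0.574

risk, antibiotic-treated calves = 168/1931 = 0.0870
risk, untreated calves = 350/2310 = 0.1515
RR = 0.0870 / 0.1515 = 0.574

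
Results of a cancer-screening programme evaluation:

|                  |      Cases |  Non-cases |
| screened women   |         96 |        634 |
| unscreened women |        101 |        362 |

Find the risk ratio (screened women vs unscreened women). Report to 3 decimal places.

0.603

risk, screened women = 96/730 = 0.1315
risk, unscreened women = 101/463 = 0.2181
RR = 0.1315 / 0.2181 = 0.603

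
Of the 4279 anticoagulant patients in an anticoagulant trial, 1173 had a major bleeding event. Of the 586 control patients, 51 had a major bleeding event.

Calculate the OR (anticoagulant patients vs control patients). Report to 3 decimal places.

OR = (1173 × 535) / (3106 × 51) = 627555/158406 ≈ 3.962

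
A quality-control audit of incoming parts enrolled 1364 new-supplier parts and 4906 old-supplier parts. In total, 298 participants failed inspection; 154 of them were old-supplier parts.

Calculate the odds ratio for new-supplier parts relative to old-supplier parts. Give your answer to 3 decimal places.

new-supplier parts with the outcome: 298 − 154 = 144
new-supplier parts without the outcome: 1364 − 144 = 1220
old-supplier parts without the outcome: 4906 − 154 = 4752
OR = (144 × 4752) / (1220 × 154) = 684288/187880 ≈ 3.642

OR: 3.642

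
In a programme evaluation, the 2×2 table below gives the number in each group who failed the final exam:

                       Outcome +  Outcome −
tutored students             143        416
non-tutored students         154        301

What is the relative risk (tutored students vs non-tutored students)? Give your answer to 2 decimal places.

risk, tutored students = 143/559 = 0.2558
risk, non-tutored students = 154/455 = 0.3385
RR = 0.2558 / 0.3385 = 0.76

0.76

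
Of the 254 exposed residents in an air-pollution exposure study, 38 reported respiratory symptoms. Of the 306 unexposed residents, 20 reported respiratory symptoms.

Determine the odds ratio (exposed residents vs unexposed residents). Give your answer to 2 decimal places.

OR = (38 × 286) / (216 × 20) = 10868/4320 ≈ 2.52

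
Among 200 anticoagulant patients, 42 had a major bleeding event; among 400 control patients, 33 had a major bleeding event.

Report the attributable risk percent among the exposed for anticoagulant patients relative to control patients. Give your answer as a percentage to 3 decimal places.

risk, anticoagulant patients = 42/200 = 0.2100
risk, control patients = 33/400 = 0.0825
AR% = (0.2100 − 0.0825) / 0.2100 = 0.6071 → 60.714%

AR% ≈ 60.714%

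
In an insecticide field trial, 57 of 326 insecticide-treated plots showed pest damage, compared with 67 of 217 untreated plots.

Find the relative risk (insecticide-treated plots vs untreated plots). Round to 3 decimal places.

risk, insecticide-treated plots = 57/326 = 0.1748
risk, untreated plots = 67/217 = 0.3088
RR = 0.1748 / 0.3088 = 0.566

0.566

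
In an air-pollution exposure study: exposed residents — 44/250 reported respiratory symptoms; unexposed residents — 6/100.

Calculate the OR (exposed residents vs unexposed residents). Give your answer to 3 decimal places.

OR = (44 × 94) / (206 × 6) = 4136/1236 ≈ 3.346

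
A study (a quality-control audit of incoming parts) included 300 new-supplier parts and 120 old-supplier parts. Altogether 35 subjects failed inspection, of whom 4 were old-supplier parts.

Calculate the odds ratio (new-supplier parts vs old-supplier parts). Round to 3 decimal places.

3.342

new-supplier parts with the outcome: 35 − 4 = 31
new-supplier parts without the outcome: 300 − 31 = 269
old-supplier parts without the outcome: 120 − 4 = 116
odds, new-supplier parts = 31/269 = 0.11524
odds, old-supplier parts = 4/116 = 0.03448
OR = 0.11524 / 0.03448 = 3.342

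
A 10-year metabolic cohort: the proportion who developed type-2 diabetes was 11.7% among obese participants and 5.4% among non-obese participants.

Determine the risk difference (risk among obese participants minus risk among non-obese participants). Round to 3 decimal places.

risk difference = 0.1170 − 0.0540 = 0.063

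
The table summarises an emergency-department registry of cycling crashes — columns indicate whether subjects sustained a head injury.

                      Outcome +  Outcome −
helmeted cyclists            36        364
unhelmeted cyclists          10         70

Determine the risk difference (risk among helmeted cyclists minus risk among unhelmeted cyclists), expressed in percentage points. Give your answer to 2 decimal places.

RD = -3.50

risk, helmeted cyclists = 36/400 = 0.0900
risk, unhelmeted cyclists = 10/80 = 0.1250
risk difference = 0.0900 − 0.1250 = -0.0350 → -3.50 percentage points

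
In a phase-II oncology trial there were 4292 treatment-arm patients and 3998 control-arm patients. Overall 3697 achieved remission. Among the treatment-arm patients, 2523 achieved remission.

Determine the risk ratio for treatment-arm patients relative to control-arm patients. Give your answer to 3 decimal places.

2.002

treatment-arm patients without the outcome: 4292 − 2523 = 1769
control-arm patients with the outcome: 3697 − 2523 = 1174
control-arm patients without the outcome: 3998 − 1174 = 2824
risk, treatment-arm patients = 2523/4292 = 0.5878
risk, control-arm patients = 1174/3998 = 0.2936
RR = 0.5878 / 0.2936 = 2.002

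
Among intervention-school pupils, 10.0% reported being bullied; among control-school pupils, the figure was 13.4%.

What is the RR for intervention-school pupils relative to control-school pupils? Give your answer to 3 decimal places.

RR = 0.1000 / 0.1340 = 0.746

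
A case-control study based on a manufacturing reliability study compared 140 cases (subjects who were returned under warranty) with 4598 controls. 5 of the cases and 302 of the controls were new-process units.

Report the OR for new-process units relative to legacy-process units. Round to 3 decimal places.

odds, new-process units = 5/302 = 0.01656
odds, legacy-process units = 135/4296 = 0.03142
OR = 0.01656 / 0.03142 = 0.527

0.527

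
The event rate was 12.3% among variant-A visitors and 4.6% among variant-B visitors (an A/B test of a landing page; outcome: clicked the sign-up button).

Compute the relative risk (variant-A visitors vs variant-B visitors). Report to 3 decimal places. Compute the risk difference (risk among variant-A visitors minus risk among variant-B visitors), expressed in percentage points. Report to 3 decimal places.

RR = 2.674; RD = 7.700

RR = 0.12300 / 0.04600 = 2.674
risk difference = 0.12300 − 0.04600 = 0.07700 → 7.700 percentage points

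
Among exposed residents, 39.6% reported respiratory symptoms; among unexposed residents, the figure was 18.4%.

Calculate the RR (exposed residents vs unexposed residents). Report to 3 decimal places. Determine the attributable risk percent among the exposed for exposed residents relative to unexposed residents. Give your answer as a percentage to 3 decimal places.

RR = 2.152; AR% = 53.535%

RR = 0.3960 / 0.1840 = 2.152
AR% = (0.3960 − 0.1840) / 0.3960 = 0.5354 → 53.535%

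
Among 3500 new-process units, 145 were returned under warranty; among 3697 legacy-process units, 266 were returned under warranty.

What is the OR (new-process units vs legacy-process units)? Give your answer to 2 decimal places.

OR = (145 × 3431) / (3355 × 266) = 497495/892430 ≈ 0.56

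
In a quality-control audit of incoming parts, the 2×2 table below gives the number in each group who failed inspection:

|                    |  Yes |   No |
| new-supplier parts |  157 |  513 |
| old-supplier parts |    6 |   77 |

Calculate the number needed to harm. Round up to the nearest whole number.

risk, new-supplier parts = 157/670 = 0.234328
risk, old-supplier parts = 6/83 = 0.072289
absolute risk difference = 0.162039
1 / 0.162039 = 6.171 → round up → 7

NNH ≈ 7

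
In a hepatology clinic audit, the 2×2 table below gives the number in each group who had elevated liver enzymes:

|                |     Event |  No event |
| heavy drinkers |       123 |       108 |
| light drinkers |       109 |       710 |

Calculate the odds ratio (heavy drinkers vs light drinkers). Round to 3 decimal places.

OR = (123 × 710) / (108 × 109) = 87330/11772 ≈ 7.418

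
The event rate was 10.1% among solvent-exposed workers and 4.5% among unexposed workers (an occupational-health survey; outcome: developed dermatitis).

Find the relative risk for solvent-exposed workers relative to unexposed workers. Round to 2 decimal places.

RR = 0.10100 / 0.04500 = 2.24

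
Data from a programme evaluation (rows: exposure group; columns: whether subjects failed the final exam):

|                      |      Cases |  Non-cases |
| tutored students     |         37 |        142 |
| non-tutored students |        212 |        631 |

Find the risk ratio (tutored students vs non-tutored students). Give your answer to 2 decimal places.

RR ≈ 0.82

risk, tutored students = 37/179 = 0.2067
risk, non-tutored students = 212/843 = 0.2515
RR = 0.2067 / 0.2515 = 0.82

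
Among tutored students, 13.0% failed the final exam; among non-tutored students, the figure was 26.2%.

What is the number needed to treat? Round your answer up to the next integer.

8

absolute risk difference = 0.132000
1 / 0.132000 = 7.576 → round up → 8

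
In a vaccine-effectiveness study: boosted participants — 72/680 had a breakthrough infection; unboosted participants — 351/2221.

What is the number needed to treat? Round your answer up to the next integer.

risk, boosted participants = 72/680 = 0.105882
risk, unboosted participants = 351/2221 = 0.158037
absolute risk difference = 0.052155
1 / 0.052155 = 19.174 → round up → 20

NNT: 20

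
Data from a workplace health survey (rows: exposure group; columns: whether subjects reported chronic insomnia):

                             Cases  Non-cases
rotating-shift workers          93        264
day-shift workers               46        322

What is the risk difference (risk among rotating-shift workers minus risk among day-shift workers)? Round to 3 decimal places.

RD = 0.136

risk, rotating-shift workers = 93/357 = 0.2605
risk, day-shift workers = 46/368 = 0.1250
risk difference = 0.2605 − 0.1250 = 0.136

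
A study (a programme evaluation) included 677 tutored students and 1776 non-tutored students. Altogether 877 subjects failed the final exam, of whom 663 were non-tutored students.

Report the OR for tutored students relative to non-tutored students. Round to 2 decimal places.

0.78

tutored students with the outcome: 877 − 663 = 214
tutored students without the outcome: 677 − 214 = 463
non-tutored students without the outcome: 1776 − 663 = 1113
odds, tutored students = 214/463 = 0.4622
odds, non-tutored students = 663/1113 = 0.5957
OR = 0.4622 / 0.5957 = 0.78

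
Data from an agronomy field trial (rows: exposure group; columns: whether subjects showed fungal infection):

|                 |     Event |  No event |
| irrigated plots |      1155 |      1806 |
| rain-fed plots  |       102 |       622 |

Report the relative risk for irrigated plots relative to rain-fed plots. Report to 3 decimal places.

2.769

risk, irrigated plots = 1155/2961 = 0.3901
risk, rain-fed plots = 102/724 = 0.1409
RR = 0.3901 / 0.1409 = 2.769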